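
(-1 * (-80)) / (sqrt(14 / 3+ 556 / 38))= 8 * sqrt(627) / 11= 18.21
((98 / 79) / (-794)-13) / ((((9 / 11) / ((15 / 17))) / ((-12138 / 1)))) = 5337683120 / 31363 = 170190.45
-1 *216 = -216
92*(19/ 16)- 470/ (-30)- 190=-781/ 12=-65.08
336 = 336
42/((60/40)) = 28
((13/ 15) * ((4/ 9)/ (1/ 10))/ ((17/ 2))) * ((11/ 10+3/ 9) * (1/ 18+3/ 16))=3913/ 24786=0.16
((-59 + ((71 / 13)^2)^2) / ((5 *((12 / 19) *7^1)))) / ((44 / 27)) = 184420251 / 7997080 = 23.06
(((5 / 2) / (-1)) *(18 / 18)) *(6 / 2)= -15 / 2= -7.50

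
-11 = -11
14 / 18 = 7 / 9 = 0.78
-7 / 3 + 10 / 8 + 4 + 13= 191 / 12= 15.92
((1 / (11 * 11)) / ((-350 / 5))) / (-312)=1 / 2642640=0.00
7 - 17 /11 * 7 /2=35 /22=1.59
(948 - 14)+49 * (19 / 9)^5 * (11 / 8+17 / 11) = 6934.70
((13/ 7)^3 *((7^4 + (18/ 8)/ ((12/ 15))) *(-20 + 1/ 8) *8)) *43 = -105269389.91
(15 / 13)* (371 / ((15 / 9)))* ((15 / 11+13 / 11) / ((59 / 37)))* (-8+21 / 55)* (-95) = 27538723044 / 92807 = 296731.10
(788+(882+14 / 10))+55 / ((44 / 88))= 8907 / 5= 1781.40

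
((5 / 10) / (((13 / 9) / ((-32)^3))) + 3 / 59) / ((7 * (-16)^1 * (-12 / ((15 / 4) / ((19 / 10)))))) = -217496625 / 13057408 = -16.66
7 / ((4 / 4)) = 7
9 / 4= 2.25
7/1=7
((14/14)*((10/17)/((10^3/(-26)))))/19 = -13/16150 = -0.00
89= 89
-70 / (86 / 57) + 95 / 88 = -171475 / 3784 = -45.32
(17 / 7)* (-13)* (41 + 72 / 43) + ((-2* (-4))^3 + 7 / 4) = -1003585 / 1204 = -833.54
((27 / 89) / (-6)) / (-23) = 9 / 4094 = 0.00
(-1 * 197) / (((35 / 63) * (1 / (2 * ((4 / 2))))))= -7092 / 5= -1418.40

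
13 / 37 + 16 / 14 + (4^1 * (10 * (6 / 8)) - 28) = 905 / 259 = 3.49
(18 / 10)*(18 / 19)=162 / 95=1.71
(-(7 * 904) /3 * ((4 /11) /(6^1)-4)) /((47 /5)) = 4113200 /4653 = 883.99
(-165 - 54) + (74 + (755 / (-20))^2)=20481 / 16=1280.06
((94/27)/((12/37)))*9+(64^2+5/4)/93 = 156985/1116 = 140.67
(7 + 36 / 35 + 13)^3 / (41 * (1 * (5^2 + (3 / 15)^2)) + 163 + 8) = 398688256 / 51348815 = 7.76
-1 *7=-7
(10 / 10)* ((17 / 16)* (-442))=-3757 / 8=-469.62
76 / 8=19 / 2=9.50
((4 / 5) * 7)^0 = 1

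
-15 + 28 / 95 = -1397 / 95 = -14.71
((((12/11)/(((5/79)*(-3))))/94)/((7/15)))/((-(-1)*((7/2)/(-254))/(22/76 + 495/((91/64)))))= 13187094276/3981887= 3311.77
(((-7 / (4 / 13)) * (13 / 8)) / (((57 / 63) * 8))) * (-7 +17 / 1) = -124215 / 2432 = -51.08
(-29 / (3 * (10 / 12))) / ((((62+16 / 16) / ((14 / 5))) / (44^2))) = -224576 / 225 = -998.12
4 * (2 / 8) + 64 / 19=83 / 19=4.37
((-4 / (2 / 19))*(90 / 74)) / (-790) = 171 / 2923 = 0.06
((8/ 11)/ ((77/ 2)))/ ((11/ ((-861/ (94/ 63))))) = -61992/ 62557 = -0.99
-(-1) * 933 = 933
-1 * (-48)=48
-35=-35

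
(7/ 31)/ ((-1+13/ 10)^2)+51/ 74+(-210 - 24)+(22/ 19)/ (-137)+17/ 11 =-135531500641/ 591156918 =-229.26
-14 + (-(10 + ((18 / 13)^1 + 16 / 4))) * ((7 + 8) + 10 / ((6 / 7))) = -16546 / 39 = -424.26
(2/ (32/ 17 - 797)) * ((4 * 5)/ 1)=-680/ 13517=-0.05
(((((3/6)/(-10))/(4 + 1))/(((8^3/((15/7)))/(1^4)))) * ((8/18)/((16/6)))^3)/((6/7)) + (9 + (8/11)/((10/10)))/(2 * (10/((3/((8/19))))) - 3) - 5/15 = -27158446201/535265280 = -50.74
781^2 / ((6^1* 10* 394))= 609961 / 23640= 25.80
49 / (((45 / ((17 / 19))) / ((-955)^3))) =-145105913575 / 171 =-848572594.01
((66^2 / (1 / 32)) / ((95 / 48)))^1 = 6690816 / 95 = 70429.64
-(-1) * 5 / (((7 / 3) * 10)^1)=3 / 14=0.21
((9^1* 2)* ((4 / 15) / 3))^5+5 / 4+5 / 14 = 1058129 / 87500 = 12.09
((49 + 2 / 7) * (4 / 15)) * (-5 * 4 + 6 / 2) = -1564 / 7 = -223.43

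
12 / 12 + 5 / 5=2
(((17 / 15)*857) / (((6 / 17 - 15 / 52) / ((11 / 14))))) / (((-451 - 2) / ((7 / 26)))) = -2724403 / 387315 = -7.03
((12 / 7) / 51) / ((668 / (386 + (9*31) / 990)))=42491 / 2186030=0.02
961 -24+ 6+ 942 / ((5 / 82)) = 81959 / 5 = 16391.80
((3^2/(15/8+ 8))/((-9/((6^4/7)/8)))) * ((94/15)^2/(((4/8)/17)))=-43261056/13825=-3129.19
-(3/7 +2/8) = -19/28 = -0.68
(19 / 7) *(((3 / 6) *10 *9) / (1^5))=855 / 7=122.14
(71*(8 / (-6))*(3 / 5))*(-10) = 568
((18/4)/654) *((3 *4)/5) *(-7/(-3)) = 21/545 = 0.04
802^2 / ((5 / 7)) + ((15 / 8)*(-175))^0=4502433 / 5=900486.60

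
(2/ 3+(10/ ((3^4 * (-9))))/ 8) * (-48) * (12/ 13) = -31024/ 1053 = -29.46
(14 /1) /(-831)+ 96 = 79762 /831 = 95.98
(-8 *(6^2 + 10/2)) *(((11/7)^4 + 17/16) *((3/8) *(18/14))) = -304505811/268912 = -1132.36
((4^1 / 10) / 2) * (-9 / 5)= -9 / 25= -0.36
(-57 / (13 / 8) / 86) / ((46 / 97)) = -11058 / 12857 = -0.86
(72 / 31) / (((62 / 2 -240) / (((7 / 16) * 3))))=-189 / 12958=-0.01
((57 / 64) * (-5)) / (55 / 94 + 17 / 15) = -2.59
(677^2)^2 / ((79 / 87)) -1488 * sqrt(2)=18275696084967 / 79 -1488 * sqrt(2)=231337923021.81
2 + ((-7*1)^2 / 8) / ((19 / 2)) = 201 / 76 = 2.64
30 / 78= 5 / 13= 0.38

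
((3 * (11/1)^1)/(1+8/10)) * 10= 550/3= 183.33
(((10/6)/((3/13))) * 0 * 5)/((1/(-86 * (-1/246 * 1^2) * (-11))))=0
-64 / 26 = -32 / 13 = -2.46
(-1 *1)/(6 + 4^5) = -1/1030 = -0.00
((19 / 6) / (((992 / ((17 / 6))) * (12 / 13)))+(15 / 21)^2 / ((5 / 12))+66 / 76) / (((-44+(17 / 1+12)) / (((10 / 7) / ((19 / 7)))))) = -838927253 / 11370772224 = -0.07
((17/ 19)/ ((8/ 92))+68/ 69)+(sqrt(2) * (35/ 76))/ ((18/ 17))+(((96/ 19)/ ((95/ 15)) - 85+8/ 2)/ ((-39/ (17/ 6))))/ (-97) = 595 * sqrt(2)/ 1368+352263188/ 31410249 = 11.83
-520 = -520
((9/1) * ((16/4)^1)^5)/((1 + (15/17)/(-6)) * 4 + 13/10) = 174080/89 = 1955.96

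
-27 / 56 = -0.48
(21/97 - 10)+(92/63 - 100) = -661963/6111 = -108.32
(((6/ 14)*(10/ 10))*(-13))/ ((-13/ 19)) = 57/ 7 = 8.14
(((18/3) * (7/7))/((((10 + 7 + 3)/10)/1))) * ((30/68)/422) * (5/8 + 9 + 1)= 225/6752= 0.03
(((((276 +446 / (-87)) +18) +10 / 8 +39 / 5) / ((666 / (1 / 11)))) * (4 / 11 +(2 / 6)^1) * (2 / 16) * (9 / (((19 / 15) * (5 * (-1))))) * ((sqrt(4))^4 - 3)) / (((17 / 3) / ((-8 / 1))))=154997713 / 1677442360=0.09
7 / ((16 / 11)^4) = 102487 / 65536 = 1.56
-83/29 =-2.86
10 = 10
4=4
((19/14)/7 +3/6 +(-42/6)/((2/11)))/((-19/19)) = 3705/98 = 37.81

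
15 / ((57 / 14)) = 70 / 19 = 3.68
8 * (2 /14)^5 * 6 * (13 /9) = 208 /50421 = 0.00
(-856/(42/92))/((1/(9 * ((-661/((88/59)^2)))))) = 16987847403/3388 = 5014122.61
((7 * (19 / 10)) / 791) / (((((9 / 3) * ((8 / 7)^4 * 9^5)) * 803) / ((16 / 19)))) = 2401 / 41149802580480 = 0.00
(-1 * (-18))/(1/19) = 342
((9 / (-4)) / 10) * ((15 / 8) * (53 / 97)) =-0.23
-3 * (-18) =54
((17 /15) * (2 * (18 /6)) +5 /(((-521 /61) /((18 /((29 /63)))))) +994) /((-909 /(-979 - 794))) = 14553588942 /7630045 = 1907.41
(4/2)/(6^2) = 1/18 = 0.06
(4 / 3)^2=16 / 9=1.78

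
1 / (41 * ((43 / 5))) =5 / 1763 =0.00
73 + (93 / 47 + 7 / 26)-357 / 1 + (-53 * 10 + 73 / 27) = -26693741 / 32994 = -809.05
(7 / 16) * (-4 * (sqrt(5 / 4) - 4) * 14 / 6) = 49 / 3 - 49 * sqrt(5) / 24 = 11.77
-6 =-6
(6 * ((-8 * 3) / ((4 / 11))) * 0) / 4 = 0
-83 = -83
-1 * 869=-869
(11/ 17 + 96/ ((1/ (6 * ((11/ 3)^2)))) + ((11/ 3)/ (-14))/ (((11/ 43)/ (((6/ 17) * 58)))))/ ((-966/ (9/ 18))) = -306373/ 76636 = -4.00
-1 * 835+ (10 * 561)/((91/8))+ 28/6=-92041/273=-337.15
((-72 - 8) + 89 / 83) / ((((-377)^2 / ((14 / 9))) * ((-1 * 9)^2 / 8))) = -733712 / 8599799403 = -0.00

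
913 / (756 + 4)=913 / 760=1.20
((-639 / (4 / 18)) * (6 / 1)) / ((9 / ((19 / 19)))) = -1917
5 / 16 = 0.31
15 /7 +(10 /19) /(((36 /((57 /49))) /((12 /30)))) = 316 /147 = 2.15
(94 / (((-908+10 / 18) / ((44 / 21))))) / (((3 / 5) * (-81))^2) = -103400 / 1125257427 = -0.00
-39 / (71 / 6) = -234 / 71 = -3.30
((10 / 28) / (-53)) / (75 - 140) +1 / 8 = 4827 / 38584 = 0.13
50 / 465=10 / 93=0.11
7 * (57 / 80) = 399 / 80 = 4.99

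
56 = 56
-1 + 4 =3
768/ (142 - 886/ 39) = 7488/ 1163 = 6.44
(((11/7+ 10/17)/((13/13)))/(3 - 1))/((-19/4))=-514/2261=-0.23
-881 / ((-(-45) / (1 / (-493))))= 881 / 22185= 0.04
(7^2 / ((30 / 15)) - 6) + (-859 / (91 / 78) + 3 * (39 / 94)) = -235742 / 329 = -716.54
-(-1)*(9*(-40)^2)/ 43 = 14400/ 43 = 334.88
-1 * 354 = -354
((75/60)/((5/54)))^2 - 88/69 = 49949/276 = 180.97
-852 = -852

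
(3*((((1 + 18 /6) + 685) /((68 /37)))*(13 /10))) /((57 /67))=22204403 /12920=1718.61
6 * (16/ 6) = 16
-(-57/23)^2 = -3249/529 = -6.14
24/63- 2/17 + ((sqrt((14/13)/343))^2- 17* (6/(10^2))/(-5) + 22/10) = 21688687/8121750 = 2.67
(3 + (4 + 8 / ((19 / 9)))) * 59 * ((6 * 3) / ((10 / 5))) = 108855 / 19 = 5729.21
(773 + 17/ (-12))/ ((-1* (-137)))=5.63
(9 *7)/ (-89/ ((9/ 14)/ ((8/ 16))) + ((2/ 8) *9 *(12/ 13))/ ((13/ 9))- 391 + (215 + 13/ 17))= -1628991/ 6283759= -0.26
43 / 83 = 0.52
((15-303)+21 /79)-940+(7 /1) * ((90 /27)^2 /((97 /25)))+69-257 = -96256439 /68967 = -1395.69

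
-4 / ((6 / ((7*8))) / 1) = -112 / 3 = -37.33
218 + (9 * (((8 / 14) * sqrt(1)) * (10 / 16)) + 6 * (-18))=1585 / 14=113.21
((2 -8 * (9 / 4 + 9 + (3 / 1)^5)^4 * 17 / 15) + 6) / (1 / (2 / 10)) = -6061937833339 / 800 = -7577422291.67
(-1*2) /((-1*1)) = 2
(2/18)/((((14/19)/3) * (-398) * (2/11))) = -209/33432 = -0.01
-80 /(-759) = 80 /759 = 0.11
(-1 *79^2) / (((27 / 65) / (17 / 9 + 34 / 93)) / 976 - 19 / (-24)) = -7881.49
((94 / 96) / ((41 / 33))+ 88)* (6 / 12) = 58245 / 1312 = 44.39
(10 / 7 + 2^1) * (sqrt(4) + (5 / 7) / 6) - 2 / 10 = 1731 / 245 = 7.07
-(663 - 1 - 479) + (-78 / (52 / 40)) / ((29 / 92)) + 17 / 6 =-64469 / 174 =-370.51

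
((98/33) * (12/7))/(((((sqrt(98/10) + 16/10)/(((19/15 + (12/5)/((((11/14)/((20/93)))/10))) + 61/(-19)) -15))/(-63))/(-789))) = 7484440517568/12899689 -6548885452872 * sqrt(5)/12899689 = -554998.85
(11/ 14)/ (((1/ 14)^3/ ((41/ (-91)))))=-12628/ 13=-971.38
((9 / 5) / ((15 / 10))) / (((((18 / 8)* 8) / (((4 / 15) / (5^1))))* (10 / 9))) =2 / 625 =0.00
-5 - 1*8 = -13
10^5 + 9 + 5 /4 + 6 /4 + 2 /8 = 100012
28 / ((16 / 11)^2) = 847 / 64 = 13.23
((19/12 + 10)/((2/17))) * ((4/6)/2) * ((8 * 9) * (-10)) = -23630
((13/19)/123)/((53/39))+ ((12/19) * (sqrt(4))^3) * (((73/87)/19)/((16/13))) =4217473/22749137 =0.19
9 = 9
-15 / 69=-5 / 23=-0.22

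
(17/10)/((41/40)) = 68/41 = 1.66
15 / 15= 1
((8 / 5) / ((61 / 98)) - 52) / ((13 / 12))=-180912 / 3965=-45.63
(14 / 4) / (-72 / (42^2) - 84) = -343 / 8236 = -0.04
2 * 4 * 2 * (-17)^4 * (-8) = -10690688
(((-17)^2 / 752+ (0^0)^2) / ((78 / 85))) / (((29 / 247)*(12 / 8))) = 560405 / 65424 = 8.57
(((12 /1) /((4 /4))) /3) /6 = 2 /3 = 0.67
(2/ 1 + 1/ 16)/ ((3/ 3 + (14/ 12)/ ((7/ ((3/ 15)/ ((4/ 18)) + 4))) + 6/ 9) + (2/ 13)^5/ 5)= 183790035/ 221292164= 0.83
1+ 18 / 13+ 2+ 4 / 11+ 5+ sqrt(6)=12.20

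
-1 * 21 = -21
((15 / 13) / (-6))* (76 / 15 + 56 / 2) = -248 / 39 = -6.36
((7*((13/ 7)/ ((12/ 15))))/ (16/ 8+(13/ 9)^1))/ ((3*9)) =65/ 372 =0.17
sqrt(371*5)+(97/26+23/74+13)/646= 8197/310726+sqrt(1855)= 43.10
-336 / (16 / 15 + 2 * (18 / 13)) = -16380 / 187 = -87.59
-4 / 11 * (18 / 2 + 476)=-1940 / 11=-176.36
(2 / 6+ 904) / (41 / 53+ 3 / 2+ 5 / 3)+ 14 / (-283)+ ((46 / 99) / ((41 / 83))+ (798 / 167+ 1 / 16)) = 904713268882475 / 3845855935152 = 235.24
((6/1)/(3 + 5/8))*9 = 432/29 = 14.90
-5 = -5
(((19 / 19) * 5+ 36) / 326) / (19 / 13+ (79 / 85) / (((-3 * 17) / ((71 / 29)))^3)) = 146571879452895 / 1703193906762488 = 0.09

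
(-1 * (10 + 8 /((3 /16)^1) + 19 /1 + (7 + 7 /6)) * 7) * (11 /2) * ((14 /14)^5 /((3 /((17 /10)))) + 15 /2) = -4462843 /180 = -24793.57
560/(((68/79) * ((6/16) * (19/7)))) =619360/969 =639.17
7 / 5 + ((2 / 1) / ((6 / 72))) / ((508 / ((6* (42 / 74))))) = 36673 / 23495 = 1.56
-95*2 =-190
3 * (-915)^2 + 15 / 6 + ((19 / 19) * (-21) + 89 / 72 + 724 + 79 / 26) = 2351592149 / 936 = 2512384.77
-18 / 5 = -3.60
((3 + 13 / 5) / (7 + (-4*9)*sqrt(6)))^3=-6261325056*sqrt(6) / 57669043697875 - 3592203328 / 57669043697875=-0.00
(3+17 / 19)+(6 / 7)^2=4310 / 931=4.63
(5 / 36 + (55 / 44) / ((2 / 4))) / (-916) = -95 / 32976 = -0.00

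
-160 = -160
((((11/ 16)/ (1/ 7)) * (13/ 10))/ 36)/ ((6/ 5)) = 1001/ 6912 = 0.14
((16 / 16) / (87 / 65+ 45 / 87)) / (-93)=-1885 / 325314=-0.01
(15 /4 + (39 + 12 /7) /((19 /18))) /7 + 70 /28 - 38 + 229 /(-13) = -119933 /2548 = -47.07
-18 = -18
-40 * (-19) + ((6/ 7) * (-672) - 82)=102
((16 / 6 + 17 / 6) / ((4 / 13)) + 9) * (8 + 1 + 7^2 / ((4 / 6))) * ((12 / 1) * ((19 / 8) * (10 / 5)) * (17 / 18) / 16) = 3819475 / 512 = 7459.91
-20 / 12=-5 / 3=-1.67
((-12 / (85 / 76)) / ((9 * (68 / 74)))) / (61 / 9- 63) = 8436 / 365585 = 0.02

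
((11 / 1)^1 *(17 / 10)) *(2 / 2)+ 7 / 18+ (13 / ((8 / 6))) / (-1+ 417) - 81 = -61.89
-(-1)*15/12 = 5/4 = 1.25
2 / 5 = 0.40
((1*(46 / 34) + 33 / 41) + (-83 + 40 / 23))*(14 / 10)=-8876707 / 80155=-110.74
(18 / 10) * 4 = 36 / 5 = 7.20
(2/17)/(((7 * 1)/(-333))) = -666/119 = -5.60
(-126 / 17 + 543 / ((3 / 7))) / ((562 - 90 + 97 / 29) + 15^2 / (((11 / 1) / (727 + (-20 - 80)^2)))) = 0.01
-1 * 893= -893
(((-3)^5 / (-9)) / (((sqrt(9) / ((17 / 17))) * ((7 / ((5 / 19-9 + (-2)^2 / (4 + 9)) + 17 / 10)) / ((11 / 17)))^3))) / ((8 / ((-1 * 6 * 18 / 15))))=495033423925137471 / 253940367614570000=1.95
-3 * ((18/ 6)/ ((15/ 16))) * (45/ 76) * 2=-11.37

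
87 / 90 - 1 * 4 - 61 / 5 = -457 / 30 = -15.23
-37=-37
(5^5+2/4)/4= 6251/8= 781.38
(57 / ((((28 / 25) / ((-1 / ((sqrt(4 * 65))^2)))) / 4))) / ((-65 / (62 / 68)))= 1767 / 160888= 0.01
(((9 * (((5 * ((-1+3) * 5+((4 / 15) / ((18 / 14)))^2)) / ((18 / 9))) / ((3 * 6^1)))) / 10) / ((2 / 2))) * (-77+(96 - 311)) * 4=-26722964 / 18225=-1466.28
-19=-19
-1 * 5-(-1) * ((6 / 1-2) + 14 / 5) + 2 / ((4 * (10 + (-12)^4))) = 373433 / 207460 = 1.80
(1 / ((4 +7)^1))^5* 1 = 0.00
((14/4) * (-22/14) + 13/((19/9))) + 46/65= 3373/2470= 1.37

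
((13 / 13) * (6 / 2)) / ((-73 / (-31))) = 93 / 73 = 1.27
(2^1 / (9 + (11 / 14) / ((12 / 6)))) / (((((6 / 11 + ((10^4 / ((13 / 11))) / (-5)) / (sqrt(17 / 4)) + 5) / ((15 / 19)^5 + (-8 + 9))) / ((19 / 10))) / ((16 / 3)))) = -0.00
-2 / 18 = -1 / 9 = -0.11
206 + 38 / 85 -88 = 10068 / 85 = 118.45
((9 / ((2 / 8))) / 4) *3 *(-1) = -27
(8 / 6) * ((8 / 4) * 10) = 80 / 3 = 26.67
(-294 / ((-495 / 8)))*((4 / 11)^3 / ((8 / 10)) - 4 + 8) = 4236736 / 219615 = 19.29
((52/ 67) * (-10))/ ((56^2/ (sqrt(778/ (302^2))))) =-0.00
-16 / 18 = -8 / 9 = -0.89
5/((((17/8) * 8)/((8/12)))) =10/51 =0.20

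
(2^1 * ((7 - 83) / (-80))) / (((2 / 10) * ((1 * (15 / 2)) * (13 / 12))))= 76 / 65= 1.17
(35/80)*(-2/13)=-7/104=-0.07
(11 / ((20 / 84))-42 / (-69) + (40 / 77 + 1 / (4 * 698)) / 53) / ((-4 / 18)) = -552128150439 / 2620654960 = -210.68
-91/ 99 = -0.92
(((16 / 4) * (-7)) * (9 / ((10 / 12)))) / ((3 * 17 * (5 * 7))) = -0.17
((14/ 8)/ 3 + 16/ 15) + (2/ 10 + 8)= 197/ 20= 9.85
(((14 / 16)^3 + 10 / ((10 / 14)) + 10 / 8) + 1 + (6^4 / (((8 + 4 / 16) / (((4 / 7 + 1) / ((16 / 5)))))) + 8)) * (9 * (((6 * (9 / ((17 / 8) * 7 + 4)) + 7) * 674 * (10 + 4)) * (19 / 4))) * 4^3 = 31387454731179 / 1208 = 25982992327.13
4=4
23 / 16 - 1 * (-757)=12135 / 16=758.44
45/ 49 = 0.92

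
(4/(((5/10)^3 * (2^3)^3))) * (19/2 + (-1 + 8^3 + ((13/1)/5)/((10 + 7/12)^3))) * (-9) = -95956905987/327741280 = -292.78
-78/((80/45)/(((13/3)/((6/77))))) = -39039/16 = -2439.94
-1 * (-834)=834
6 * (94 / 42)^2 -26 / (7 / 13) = -2680 / 147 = -18.23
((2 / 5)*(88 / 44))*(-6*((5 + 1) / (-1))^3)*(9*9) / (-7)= -419904 / 35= -11997.26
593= 593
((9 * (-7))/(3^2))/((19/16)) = -112/19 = -5.89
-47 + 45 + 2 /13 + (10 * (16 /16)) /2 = 41 /13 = 3.15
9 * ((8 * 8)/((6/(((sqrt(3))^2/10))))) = 144/5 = 28.80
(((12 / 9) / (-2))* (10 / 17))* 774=-5160 / 17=-303.53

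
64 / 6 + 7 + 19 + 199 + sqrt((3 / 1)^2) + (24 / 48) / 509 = 728891 / 3054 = 238.67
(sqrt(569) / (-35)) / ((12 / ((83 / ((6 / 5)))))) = -83 * sqrt(569) / 504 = -3.93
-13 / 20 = -0.65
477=477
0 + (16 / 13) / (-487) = -16 / 6331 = -0.00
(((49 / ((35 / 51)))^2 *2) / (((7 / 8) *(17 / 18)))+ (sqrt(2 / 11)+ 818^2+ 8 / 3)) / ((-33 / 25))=-51109844 / 99-25 *sqrt(22) / 363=-516261.37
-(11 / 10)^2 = -121 / 100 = -1.21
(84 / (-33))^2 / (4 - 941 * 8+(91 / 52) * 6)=-1568 / 1818267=-0.00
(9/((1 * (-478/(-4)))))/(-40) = -9/4780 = -0.00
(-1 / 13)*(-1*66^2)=4356 / 13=335.08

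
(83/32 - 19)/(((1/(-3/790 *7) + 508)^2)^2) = -102102525/304667455603630592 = -0.00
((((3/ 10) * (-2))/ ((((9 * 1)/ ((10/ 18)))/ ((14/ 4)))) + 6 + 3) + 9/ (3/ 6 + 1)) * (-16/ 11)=-584/ 27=-21.63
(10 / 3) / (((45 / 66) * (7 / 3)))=44 / 21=2.10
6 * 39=234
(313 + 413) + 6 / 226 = 726.03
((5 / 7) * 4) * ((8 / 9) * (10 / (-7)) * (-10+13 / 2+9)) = -8800 / 441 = -19.95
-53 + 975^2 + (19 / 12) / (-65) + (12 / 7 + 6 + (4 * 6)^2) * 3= 5199684227 / 5460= 952323.12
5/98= 0.05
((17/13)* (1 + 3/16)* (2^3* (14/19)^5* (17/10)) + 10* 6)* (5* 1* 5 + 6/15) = 69482929868/42354325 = 1640.52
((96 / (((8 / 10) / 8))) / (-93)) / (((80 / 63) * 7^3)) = -36 / 1519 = -0.02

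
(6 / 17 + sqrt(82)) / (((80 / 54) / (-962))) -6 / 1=-6115.30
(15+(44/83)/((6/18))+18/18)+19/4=7417/332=22.34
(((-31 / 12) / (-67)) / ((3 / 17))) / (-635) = -527 / 1531620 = -0.00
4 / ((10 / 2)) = 4 / 5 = 0.80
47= 47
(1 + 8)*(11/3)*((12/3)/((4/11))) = 363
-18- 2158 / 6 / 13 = -137 / 3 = -45.67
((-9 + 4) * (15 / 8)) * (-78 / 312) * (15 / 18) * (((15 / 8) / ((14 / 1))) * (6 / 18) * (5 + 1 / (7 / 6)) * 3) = 76875 / 50176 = 1.53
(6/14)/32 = 3/224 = 0.01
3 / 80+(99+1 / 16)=991 / 10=99.10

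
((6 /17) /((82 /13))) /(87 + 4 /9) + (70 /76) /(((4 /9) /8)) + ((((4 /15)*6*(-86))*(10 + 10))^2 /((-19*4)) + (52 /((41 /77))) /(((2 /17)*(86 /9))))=-44613032946277 /448156363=-99547.92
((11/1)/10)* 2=11/5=2.20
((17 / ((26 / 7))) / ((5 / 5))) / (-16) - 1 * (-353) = 146729 / 416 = 352.71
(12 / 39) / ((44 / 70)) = 70 / 143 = 0.49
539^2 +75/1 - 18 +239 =290817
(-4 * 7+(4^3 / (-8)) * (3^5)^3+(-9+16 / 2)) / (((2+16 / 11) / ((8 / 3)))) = -5050816540 / 57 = -88610816.49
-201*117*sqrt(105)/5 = -23517*sqrt(105)/5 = -48195.51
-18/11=-1.64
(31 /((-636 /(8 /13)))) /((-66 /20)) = 620 /68211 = 0.01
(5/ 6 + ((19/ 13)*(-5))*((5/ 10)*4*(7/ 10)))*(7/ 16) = -5131/ 1248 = -4.11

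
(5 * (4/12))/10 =1/6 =0.17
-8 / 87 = -0.09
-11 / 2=-5.50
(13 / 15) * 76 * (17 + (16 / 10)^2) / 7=161044 / 875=184.05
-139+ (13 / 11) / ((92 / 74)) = -69853 / 506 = -138.05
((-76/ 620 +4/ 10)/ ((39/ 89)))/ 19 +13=1496942/ 114855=13.03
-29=-29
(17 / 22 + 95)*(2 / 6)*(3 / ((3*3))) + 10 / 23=50441 / 4554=11.08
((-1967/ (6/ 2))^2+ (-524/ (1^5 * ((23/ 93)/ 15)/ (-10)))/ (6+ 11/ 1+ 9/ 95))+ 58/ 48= 150768497531/ 336168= 448491.52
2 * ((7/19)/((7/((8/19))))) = 16/361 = 0.04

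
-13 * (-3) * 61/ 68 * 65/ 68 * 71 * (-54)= -296435295/ 2312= -128215.96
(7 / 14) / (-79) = -1 / 158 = -0.01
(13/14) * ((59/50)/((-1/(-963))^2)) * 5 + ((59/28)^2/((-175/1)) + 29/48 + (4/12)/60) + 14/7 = 392099927126/77175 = 5080659.89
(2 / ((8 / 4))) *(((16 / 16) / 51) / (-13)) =-1 / 663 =-0.00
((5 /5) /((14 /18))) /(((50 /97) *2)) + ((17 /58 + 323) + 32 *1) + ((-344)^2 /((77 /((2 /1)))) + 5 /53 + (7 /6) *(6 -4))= 121874507483 /35504700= 3432.63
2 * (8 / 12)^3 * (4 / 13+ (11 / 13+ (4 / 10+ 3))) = 4736 / 1755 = 2.70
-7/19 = -0.37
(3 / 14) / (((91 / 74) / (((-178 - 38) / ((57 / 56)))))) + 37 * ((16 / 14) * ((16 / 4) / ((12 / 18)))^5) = 568454976 / 1729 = 328776.74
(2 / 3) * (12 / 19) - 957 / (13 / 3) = -54445 / 247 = -220.43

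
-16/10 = -8/5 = -1.60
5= 5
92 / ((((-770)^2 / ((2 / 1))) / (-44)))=-184 / 13475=-0.01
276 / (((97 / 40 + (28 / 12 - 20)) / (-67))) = 2219040 / 1829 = 1213.25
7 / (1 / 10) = 70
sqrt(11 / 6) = sqrt(66) / 6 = 1.35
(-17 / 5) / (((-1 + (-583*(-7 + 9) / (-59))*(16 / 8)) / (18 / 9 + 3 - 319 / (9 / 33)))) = 3504482 / 34095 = 102.79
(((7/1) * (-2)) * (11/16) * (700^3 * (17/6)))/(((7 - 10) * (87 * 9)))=28061687500/7047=3982075.71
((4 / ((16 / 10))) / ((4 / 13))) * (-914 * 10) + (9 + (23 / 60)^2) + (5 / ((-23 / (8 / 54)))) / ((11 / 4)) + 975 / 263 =-74249.66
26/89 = 0.29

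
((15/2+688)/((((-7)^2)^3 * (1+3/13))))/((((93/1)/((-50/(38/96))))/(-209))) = 4972825/3647119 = 1.36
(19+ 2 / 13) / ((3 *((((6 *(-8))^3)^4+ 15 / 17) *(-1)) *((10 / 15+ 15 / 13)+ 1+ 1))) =-1411 / 126301580022485411169001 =-0.00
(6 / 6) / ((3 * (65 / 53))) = 53 / 195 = 0.27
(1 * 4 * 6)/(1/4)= 96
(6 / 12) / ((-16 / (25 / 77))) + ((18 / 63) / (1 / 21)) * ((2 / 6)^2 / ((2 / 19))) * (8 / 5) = 374153 / 36960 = 10.12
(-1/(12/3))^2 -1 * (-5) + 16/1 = 337/16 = 21.06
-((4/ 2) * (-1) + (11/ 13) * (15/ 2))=-113/ 26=-4.35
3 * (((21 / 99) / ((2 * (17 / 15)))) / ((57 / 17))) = 35 / 418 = 0.08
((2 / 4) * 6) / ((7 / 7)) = 3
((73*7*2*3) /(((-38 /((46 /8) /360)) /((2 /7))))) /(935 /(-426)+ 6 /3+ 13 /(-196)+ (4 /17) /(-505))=10029410797 /7126462772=1.41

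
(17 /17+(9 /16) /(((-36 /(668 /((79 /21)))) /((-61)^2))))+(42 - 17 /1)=-10298.01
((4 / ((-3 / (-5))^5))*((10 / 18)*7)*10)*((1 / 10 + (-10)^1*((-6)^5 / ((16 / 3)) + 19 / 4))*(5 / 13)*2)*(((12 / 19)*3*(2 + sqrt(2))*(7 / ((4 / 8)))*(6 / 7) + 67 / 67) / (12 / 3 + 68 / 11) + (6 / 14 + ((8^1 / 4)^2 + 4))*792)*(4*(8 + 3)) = 14653705000000*sqrt(2) / 6669 + 1183538539304687500 / 180063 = 6576021020143.72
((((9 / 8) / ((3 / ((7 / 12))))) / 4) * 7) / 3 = 49 / 384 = 0.13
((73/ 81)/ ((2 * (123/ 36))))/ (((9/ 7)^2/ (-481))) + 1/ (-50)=-172143367/ 4483350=-38.40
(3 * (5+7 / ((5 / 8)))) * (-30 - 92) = -29646 / 5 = -5929.20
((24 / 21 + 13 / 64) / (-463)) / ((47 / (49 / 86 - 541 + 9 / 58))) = 406254969 / 12156913216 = 0.03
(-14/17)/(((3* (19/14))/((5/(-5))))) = 196/969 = 0.20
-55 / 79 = -0.70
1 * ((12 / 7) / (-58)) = -6 / 203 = -0.03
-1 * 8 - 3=-11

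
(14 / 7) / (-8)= -1 / 4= -0.25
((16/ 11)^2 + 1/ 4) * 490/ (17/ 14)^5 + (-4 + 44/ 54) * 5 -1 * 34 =1805196512044/ 4638672819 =389.16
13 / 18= 0.72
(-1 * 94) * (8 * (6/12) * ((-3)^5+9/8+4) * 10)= 894410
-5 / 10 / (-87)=1 / 174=0.01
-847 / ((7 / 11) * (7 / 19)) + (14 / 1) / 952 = -1719645 / 476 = -3612.70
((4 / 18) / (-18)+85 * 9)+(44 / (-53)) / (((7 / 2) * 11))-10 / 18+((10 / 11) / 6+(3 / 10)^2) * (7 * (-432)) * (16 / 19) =23456039021 / 157016475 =149.39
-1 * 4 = -4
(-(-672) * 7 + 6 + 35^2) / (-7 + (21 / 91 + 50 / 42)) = -1620255 / 1523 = -1063.86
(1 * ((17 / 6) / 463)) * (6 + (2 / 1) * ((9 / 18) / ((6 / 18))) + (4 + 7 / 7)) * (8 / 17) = 56 / 1389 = 0.04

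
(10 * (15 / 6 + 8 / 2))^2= 4225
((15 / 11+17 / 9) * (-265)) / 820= -8533 / 8118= -1.05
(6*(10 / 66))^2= 100 / 121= 0.83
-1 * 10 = -10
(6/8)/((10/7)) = 21/40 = 0.52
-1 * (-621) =621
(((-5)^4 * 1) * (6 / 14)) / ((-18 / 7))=-625 / 6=-104.17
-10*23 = -230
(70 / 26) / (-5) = -7 / 13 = -0.54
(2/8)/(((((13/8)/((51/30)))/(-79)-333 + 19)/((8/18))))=-5372/15181857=-0.00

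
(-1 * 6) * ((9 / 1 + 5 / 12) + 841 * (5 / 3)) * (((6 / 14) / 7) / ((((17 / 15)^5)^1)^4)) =-2413138809018802642822265625 / 56899239693066015313622414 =-42.41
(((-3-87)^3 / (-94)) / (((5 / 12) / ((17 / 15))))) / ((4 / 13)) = 3222180 / 47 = 68557.02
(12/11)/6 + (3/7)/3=0.32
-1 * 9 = -9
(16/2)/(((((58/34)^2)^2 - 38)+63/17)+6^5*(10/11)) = 3674924/3235432991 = 0.00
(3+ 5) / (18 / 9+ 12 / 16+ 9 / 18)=32 / 13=2.46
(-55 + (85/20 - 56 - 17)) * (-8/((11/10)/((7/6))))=1050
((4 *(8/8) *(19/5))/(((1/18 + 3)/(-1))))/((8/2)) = -342/275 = -1.24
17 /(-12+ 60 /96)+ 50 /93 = -8098 /8463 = -0.96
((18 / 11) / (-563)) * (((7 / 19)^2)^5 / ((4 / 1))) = -2542277241 / 75939386669123186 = -0.00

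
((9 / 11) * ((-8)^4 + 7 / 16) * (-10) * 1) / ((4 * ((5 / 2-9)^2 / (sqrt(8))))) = -2949435 * sqrt(2) / 7436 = -560.94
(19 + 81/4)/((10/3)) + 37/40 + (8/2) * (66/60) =171/10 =17.10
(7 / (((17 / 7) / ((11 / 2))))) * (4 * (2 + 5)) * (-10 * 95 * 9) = -64518300 / 17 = -3795194.12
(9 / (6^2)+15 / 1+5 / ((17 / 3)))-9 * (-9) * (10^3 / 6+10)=974177 / 68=14326.13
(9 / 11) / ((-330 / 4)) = -6 / 605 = -0.01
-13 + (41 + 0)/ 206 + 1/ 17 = -44623/ 3502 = -12.74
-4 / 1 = -4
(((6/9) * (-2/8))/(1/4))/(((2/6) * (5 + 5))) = -1/5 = -0.20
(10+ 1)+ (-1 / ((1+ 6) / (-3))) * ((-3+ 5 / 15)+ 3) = 78 / 7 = 11.14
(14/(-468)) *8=-28/117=-0.24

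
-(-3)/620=3/620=0.00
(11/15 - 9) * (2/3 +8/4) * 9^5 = -6508512/5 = -1301702.40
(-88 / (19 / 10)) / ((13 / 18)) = -15840 / 247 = -64.13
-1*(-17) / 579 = 17 / 579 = 0.03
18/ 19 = 0.95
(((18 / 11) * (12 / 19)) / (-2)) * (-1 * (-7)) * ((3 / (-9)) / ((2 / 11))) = 126 / 19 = 6.63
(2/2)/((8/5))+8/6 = 47/24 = 1.96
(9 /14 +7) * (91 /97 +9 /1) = 75.96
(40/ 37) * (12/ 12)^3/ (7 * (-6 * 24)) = -0.00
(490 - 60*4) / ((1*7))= 250 / 7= 35.71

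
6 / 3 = 2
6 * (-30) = -180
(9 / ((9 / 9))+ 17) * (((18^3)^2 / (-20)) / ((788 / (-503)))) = 28224103.14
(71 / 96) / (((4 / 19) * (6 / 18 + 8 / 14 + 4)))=9443 / 13184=0.72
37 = 37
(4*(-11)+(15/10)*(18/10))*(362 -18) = -71036/5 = -14207.20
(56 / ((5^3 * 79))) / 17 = 0.00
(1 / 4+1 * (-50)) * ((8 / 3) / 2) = -66.33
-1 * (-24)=24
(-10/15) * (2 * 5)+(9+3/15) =38/15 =2.53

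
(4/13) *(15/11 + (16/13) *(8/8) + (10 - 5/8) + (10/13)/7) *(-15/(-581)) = 1450965/15121106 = 0.10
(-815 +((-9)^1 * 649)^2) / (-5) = -34116466 / 5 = -6823293.20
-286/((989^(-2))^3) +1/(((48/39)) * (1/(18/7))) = -14987590195985856424859/56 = -267635539214033150443.91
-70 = -70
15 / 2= 7.50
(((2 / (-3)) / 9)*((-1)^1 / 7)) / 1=2 / 189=0.01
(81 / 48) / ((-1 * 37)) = -27 / 592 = -0.05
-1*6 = -6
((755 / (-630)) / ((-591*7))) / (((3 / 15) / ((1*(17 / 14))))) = 12835 / 7297668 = 0.00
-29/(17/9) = -15.35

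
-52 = -52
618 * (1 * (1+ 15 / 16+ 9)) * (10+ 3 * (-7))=-594825 / 8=-74353.12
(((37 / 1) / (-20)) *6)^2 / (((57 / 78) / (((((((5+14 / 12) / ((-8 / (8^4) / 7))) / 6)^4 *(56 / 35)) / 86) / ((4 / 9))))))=10748694999310769586176 / 8272125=1299387400373032.27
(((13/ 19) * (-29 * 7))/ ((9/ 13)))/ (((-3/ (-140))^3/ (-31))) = 2918290648000/ 4617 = 632075080.79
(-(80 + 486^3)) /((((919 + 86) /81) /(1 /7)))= -3099366072 /2345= -1321691.29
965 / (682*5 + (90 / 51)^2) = 55777 / 197278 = 0.28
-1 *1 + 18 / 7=1.57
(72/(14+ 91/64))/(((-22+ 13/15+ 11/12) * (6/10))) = -153600/399077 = -0.38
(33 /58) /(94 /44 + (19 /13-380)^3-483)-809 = -61508218088032016 /76029935830945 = -809.00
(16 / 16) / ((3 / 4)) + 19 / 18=43 / 18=2.39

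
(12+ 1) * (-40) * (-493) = 256360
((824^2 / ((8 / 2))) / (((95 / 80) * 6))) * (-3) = -1357952 / 19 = -71471.16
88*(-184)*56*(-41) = 37176832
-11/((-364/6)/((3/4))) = 99/728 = 0.14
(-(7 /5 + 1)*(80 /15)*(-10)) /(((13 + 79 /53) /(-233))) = -12349 /6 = -2058.17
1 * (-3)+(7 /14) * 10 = 2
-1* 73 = -73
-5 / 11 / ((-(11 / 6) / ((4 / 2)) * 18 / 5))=50 / 363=0.14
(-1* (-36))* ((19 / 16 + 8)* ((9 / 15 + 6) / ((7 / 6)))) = 18711 / 10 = 1871.10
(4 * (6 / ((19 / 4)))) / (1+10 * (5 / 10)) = 0.84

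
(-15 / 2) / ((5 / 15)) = -45 / 2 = -22.50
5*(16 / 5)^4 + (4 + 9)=537.29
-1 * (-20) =20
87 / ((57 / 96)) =146.53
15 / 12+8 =37 / 4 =9.25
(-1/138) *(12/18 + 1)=-5/414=-0.01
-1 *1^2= -1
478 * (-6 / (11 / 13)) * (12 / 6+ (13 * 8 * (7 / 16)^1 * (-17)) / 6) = 4731961 / 11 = 430178.27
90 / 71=1.27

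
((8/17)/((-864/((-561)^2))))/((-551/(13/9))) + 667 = 39718577/59508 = 667.45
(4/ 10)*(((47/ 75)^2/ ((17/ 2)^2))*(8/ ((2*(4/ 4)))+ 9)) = 229736/ 8128125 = 0.03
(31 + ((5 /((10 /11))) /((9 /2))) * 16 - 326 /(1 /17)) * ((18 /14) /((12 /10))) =-247115 /42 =-5883.69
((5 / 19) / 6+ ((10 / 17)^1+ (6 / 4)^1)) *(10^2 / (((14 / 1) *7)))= 103300 / 47481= 2.18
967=967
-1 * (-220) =220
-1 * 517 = -517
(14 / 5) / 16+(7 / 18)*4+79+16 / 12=29543 / 360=82.06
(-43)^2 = 1849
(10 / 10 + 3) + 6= 10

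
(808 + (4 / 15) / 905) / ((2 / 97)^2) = 25800898759 / 13575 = 1900618.69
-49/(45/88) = -4312/45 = -95.82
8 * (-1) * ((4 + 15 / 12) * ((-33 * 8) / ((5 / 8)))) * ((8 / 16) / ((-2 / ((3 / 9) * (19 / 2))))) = -70224 / 5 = -14044.80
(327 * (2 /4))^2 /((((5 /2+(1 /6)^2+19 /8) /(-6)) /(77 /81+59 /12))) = -67757343 /353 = -191947.15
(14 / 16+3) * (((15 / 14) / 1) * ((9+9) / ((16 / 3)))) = 12555 / 896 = 14.01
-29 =-29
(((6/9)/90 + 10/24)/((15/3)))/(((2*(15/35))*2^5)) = 1603/518400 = 0.00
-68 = -68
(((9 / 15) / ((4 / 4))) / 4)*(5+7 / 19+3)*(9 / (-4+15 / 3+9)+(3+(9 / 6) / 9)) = 9699 / 1900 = 5.10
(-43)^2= 1849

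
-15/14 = -1.07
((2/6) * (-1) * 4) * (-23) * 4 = 368/3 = 122.67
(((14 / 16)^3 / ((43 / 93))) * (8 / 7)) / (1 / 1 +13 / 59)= 89621 / 66048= 1.36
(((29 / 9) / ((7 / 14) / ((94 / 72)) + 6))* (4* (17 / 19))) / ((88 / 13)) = 301223 / 1128600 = 0.27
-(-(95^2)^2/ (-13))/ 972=-81450625/ 12636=-6445.92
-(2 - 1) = -1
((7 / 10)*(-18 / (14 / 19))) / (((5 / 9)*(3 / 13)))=-6669 / 50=-133.38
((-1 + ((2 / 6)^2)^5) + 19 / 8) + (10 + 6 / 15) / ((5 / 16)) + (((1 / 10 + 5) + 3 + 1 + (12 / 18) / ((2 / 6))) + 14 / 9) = 558728399 / 11809800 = 47.31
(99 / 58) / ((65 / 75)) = 1485 / 754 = 1.97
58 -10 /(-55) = 640 /11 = 58.18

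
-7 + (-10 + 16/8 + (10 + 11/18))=-79/18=-4.39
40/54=20/27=0.74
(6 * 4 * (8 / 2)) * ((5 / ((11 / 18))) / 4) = 2160 / 11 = 196.36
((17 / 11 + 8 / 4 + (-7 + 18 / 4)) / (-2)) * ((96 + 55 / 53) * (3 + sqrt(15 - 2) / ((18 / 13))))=-354867 / 2332 - 1537757 * sqrt(13) / 41976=-284.26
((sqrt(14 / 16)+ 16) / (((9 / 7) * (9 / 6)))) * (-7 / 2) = -784 / 27-49 * sqrt(14) / 108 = -30.73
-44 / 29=-1.52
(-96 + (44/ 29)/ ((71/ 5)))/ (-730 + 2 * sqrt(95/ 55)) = 49361 * sqrt(209)/ 1508686952 + 198184415/ 1508686952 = 0.13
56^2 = 3136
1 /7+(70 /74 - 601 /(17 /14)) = -2174432 /4403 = -493.85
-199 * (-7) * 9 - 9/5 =62676/5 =12535.20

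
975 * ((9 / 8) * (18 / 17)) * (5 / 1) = 5806.99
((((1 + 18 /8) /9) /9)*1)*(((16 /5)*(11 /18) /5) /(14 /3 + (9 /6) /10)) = 1144 /351135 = 0.00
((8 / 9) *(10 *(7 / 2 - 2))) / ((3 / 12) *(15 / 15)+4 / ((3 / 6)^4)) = 160 / 771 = 0.21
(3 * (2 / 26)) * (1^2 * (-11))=-33 / 13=-2.54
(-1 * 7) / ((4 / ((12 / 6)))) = -7 / 2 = -3.50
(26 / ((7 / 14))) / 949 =4 / 73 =0.05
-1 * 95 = -95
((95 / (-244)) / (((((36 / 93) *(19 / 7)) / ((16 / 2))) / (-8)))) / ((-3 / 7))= -30380 / 549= -55.34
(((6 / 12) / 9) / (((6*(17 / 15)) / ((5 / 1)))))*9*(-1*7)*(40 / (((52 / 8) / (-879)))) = 3076500 / 221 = 13920.81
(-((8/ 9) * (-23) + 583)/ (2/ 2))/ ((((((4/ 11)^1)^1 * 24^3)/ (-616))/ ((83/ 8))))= 355933963/ 497664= 715.21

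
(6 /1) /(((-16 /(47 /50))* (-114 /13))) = 0.04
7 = 7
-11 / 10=-1.10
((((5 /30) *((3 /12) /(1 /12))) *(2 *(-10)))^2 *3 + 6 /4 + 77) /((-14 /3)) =-2271 /28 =-81.11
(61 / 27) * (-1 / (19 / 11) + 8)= 2867 / 171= 16.77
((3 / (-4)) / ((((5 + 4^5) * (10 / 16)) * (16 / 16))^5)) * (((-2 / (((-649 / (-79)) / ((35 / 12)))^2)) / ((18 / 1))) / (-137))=-3195392 / 4585265965393516092949875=-0.00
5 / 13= 0.38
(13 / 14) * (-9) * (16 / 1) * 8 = -7488 / 7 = -1069.71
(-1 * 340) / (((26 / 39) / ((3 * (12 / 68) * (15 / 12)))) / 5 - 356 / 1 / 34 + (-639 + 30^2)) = -3901500 / 2877137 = -1.36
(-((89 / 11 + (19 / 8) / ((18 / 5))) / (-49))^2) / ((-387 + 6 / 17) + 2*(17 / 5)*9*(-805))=3266164457 / 5085033779992320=0.00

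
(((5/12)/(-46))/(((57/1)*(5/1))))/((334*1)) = -1/10508976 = -0.00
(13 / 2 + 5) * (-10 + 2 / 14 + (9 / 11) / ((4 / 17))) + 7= -40883 / 616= -66.37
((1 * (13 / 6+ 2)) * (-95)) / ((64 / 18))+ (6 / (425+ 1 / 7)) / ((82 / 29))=-9055469 / 81344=-111.32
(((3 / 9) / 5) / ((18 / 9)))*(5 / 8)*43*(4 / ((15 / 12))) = 43 / 15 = 2.87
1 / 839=0.00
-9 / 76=-0.12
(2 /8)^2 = 1 /16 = 0.06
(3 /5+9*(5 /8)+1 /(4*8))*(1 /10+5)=51051 /1600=31.91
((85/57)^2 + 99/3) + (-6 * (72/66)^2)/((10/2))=66430274/1965645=33.80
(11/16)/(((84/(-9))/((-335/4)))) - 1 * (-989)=1783343/1792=995.17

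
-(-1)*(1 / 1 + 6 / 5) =11 / 5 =2.20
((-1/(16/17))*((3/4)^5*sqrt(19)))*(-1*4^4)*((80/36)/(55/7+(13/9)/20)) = 722925*sqrt(19)/39964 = 78.85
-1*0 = 0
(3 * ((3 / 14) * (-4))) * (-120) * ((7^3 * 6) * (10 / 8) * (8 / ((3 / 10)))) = 21168000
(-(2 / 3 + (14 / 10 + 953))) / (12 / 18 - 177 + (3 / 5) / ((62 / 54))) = 222053 / 40876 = 5.43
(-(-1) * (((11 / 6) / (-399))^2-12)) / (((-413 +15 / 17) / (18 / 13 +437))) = 6663100325813 / 521989512408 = 12.76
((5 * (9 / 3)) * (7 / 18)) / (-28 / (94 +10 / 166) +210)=39035 / 1403268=0.03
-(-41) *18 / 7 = 738 / 7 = 105.43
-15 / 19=-0.79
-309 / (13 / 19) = -5871 / 13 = -451.62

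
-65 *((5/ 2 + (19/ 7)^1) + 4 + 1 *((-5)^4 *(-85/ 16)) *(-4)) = -24188645/ 28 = -863880.18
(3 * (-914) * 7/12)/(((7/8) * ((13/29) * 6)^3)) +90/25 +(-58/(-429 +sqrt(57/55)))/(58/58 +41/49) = -45170070112529/500365552635 +1421 * sqrt(3135)/455498910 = -90.27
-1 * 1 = -1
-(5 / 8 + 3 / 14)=-47 / 56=-0.84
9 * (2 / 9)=2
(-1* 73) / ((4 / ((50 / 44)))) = -1825 / 88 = -20.74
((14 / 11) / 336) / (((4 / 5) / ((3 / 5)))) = 1 / 352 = 0.00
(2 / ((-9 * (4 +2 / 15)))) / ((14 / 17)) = -0.07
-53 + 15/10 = -103/2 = -51.50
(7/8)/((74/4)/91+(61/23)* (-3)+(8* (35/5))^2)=14651/52379364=0.00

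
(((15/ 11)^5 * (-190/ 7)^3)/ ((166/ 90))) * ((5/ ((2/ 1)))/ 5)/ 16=-29298111328125/ 18339843676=-1597.51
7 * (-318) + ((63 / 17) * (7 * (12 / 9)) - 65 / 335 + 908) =-1462027 / 1139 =-1283.61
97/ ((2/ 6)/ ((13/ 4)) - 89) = -3783/ 3467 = -1.09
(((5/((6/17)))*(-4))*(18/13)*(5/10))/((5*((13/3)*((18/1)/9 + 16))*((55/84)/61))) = -87108/9295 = -9.37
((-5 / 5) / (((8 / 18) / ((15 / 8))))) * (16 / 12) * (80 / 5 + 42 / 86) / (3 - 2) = -92.75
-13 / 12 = -1.08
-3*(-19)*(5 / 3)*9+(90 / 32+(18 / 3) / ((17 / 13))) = 234573 / 272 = 862.40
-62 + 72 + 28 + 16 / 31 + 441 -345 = 4170 / 31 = 134.52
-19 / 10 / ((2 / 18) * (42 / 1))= -57 / 140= -0.41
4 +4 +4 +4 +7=23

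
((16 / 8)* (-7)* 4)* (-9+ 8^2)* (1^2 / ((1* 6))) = -1540 / 3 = -513.33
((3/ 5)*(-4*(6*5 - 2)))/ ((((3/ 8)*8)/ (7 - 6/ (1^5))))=-112/ 5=-22.40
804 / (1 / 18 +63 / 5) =1080 / 17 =63.53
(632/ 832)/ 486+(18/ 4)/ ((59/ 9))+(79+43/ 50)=6005046989/ 74552400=80.55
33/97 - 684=-66315/97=-683.66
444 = 444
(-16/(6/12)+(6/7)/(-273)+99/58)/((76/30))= -16789875/1403948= -11.96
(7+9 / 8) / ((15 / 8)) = 13 / 3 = 4.33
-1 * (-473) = 473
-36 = -36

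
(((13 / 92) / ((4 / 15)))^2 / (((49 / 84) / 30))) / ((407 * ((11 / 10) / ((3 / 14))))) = 25666875 / 3713546144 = 0.01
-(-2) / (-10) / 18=-1 / 90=-0.01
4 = 4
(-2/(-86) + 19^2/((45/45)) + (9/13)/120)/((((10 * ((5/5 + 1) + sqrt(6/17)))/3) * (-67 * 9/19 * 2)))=-2607452707/2786503200 + 153379571 * sqrt(102)/5573006400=-0.66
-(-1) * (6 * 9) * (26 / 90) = 78 / 5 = 15.60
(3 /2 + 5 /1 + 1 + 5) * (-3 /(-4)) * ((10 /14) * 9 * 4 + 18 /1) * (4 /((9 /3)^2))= 1275 /7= 182.14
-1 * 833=-833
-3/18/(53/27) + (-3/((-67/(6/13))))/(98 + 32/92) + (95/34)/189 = -3909280406/55917288063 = -0.07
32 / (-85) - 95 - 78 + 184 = 903 / 85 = 10.62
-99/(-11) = 9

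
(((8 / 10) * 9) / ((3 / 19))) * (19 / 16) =1083 / 20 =54.15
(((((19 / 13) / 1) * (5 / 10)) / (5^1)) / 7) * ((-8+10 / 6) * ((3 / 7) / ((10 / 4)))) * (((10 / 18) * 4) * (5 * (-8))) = 11552 / 5733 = 2.02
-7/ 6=-1.17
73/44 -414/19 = -16829/836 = -20.13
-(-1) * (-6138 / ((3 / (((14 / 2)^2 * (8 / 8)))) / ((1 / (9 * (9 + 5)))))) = -2387 / 3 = -795.67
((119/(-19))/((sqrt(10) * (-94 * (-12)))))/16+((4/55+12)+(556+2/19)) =593746/1045 -119 * sqrt(10)/3429120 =568.18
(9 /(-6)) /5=-3 /10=-0.30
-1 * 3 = -3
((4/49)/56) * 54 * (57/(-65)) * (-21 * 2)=9234/3185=2.90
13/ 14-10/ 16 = 0.30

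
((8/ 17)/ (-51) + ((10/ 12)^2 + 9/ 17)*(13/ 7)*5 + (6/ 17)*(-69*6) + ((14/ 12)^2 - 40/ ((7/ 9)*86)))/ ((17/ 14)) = -23312946/ 211259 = -110.35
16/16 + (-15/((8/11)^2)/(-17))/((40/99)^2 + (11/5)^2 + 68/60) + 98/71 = 308048027777/116151328768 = 2.65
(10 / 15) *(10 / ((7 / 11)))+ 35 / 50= 2347 / 210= 11.18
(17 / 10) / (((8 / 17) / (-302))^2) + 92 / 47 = 5265016431 / 7520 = 700135.16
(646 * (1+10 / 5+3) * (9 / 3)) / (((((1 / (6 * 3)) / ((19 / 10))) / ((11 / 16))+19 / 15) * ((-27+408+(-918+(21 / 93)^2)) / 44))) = -578029362570 / 794200813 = -727.81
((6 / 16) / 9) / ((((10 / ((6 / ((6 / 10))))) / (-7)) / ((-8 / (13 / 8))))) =56 / 39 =1.44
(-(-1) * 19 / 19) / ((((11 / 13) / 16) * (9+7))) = 1.18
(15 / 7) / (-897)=-5 / 2093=-0.00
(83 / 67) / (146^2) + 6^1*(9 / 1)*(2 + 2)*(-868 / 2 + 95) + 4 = -73220.00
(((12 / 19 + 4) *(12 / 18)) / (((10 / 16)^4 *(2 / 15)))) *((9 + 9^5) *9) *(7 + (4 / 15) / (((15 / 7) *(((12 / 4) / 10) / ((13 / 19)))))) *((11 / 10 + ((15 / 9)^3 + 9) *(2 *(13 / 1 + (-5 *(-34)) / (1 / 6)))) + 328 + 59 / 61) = 10367271457615862530048 / 619340625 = 16739207859351.81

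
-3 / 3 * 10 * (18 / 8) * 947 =-42615 / 2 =-21307.50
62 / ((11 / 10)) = 620 / 11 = 56.36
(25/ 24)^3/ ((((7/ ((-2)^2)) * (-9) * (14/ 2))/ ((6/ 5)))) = -3125/ 254016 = -0.01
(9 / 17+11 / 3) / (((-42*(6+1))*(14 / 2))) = -107 / 52479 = -0.00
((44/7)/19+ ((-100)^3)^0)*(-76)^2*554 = 29809632/7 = 4258518.86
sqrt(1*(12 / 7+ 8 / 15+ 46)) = sqrt(531930) / 105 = 6.95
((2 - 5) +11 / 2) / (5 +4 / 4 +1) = 5 / 14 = 0.36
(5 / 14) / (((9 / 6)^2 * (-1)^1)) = -0.16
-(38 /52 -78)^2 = -4036081 /676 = -5970.53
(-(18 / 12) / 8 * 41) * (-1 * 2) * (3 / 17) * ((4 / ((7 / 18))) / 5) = 3321 / 595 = 5.58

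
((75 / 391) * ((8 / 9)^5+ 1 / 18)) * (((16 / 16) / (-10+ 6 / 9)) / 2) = -106025 / 16901136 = -0.01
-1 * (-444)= 444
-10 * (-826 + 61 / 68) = 280535 / 34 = 8251.03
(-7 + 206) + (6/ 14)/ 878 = 1223057/ 6146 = 199.00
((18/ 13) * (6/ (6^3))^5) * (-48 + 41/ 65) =-3079/ 2838551040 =-0.00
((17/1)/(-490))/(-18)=17/8820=0.00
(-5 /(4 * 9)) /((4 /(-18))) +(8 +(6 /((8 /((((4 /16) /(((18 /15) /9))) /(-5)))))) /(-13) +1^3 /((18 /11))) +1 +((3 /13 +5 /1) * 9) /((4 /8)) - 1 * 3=379685 /3744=101.41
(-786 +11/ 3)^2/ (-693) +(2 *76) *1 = -4560385/ 6237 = -731.18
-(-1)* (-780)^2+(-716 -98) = 607586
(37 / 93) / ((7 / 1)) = 37 / 651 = 0.06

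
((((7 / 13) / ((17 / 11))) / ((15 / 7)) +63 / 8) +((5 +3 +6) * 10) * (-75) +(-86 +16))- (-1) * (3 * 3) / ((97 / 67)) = -27154023011 / 2572440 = -10555.75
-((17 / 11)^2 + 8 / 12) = -1109 / 363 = -3.06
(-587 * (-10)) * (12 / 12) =5870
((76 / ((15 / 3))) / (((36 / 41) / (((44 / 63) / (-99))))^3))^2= 27436602096016 / 441462093701416239663225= 0.00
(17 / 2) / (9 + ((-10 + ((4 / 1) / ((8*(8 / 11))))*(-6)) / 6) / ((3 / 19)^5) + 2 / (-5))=-495720 / 1398494383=-0.00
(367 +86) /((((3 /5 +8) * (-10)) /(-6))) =1359 /43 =31.60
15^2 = 225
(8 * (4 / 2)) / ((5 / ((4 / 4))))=16 / 5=3.20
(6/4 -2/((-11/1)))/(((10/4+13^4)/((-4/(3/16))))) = -2368/1885191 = -0.00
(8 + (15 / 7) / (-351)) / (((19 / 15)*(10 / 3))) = 6547 / 3458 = 1.89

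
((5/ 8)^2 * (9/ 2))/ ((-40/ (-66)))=2.90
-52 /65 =-4 /5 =-0.80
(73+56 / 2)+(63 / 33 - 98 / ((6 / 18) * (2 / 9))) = -13421 / 11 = -1220.09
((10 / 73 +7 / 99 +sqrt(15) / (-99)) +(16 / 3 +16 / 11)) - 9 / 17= 794426 / 122859 - sqrt(15) / 99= 6.43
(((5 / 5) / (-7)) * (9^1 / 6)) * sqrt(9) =-9 / 14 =-0.64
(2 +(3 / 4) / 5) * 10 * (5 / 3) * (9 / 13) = 24.81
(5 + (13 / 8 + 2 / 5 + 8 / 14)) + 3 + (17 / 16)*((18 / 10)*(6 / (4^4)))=152553 / 14336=10.64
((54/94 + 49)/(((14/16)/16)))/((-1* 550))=-29824/18095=-1.65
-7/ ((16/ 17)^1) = -119/ 16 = -7.44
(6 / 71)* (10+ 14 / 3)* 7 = 616 / 71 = 8.68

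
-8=-8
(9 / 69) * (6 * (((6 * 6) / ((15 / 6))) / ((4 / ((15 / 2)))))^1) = 486 / 23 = 21.13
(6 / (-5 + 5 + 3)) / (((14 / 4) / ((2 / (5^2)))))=8 / 175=0.05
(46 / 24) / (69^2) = 1 / 2484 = 0.00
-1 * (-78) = 78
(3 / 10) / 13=3 / 130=0.02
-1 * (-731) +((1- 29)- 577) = 126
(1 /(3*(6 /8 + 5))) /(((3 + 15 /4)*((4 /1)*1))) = 4 /1863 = 0.00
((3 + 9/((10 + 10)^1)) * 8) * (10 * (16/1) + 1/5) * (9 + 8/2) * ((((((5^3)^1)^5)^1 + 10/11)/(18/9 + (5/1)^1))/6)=16079644775869623/385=41765311106154.86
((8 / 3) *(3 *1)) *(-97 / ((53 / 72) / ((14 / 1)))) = -782208 / 53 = -14758.64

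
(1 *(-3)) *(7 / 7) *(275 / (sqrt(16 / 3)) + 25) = -825 *sqrt(3) / 4 - 75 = -432.24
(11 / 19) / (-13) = -0.04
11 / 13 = 0.85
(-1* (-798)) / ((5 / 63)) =50274 / 5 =10054.80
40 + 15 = 55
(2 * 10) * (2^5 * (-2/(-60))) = 64/3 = 21.33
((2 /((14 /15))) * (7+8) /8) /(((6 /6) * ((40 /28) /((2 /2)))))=45 /16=2.81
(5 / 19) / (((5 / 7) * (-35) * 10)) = -1 / 950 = -0.00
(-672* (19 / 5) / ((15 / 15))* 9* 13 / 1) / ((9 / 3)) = -497952 / 5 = -99590.40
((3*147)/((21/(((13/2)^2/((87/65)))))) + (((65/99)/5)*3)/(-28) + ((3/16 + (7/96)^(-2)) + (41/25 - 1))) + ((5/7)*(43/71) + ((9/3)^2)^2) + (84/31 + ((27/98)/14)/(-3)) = 270473188000781/288992180400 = 935.92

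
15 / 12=5 / 4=1.25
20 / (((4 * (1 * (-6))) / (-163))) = 815 / 6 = 135.83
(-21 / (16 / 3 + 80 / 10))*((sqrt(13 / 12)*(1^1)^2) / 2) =-21*sqrt(39) / 160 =-0.82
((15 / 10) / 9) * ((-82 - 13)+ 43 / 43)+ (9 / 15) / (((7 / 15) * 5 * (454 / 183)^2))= -338156617 / 21642180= -15.62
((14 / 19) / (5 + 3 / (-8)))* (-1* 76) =-448 / 37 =-12.11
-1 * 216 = -216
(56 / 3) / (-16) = -7 / 6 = -1.17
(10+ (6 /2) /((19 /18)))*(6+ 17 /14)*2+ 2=24910 /133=187.29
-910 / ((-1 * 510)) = 91 / 51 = 1.78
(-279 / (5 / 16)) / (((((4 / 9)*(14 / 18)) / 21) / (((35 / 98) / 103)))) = -135594 / 721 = -188.06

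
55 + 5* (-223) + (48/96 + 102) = -1915/2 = -957.50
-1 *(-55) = 55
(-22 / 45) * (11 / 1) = -242 / 45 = -5.38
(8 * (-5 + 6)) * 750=6000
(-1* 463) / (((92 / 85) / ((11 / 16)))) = -432905 / 1472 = -294.09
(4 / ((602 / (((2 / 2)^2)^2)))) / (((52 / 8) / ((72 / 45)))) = 32 / 19565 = 0.00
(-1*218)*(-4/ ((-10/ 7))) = -3052/ 5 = -610.40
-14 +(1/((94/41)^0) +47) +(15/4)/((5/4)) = 37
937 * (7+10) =15929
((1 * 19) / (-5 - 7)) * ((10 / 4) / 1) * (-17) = 1615 / 24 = 67.29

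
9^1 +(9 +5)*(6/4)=30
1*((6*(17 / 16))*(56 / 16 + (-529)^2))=28544139 / 16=1784008.69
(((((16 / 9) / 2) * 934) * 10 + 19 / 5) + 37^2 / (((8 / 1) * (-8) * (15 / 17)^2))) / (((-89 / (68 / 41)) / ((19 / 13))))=-2961936809 / 13136400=-225.48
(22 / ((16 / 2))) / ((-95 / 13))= -143 / 380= -0.38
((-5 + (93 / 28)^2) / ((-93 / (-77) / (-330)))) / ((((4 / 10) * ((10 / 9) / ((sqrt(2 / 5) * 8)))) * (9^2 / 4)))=-572209 * sqrt(10) / 1953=-926.51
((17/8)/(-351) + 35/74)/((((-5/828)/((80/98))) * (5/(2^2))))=-17852048/353535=-50.50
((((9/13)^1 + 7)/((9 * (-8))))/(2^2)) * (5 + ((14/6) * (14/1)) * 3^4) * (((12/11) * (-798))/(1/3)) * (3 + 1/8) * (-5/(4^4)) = -11286.69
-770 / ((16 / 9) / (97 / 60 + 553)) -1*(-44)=-7685579 / 32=-240174.34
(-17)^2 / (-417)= -289 / 417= -0.69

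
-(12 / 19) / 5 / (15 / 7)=-28 / 475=-0.06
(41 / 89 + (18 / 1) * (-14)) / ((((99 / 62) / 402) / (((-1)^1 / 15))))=185991196 / 44055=4221.80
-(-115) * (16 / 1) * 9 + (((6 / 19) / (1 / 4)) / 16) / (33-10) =14473443 / 874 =16560.00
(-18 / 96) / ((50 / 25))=-3 / 32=-0.09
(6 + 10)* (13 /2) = 104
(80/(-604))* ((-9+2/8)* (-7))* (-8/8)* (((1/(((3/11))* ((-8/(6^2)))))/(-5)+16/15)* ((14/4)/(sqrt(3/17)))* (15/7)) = 160475* sqrt(51)/1812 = 632.46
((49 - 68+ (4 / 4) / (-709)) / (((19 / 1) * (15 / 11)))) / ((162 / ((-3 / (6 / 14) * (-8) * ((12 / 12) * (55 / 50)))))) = -22821568 / 81836325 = -0.28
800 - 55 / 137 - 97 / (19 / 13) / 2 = 766.41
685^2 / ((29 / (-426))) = -199889850 / 29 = -6892753.45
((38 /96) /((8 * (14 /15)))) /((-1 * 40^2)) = -19 /573440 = -0.00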